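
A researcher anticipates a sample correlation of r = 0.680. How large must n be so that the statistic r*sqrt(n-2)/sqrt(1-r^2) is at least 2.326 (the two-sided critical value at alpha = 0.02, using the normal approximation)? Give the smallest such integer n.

9

Need r·√(n−2)/√(1−r²) ≥ 2.326
√(n−2) ≥ 2.326·√(1−0.462400) / 0.680 = 2.326·0.733212 / 0.680 = 2.5080
n−2 ≥ 6.2901  ⇒  n ≥ 8.2901
Smallest integer n = 9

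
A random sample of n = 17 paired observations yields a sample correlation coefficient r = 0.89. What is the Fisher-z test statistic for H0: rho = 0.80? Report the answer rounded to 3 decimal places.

z_r = atanh(0.89) = 1.421926,  z_0 = atanh(0.80) = 1.098612
SE = 1/√(n−3) = 1/√14 = 0.267261
z = (z_r − z_0)/SE = (1.421926 − 1.098612) / 0.267261 = 0.323314 / 0.267261 = 1.210

1.210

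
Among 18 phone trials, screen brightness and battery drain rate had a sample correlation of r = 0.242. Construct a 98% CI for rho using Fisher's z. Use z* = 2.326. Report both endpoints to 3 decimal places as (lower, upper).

(-0.340, 0.690)

z_r = atanh(0.242) = 0.246897;  SE = 1/√(n−3) = 1/√15 = 0.258199
z-limits: 0.246897 ± 2.326·0.258199 = 0.246897 ± 0.600571 = [-0.353674, 0.847468]
ρ-limits: (tanh -0.353674, tanh 0.847468) = (-0.340, 0.690)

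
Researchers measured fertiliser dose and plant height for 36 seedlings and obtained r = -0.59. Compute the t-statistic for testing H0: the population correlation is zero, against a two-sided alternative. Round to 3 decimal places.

t = r·√(n−2) / √(1−r²) with r = -0.59, n = 36
  = -0.59·√34 / √(1 − 0.3481)
  = -0.59·5.830952 / 0.807403
  = -3.440262 / 0.807403 = -4.261

-4.261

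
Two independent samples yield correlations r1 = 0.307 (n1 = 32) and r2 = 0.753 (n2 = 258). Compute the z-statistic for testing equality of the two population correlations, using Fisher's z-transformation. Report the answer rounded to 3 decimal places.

Fisher z-transforms: z1 = atanh(0.307) = 0.317230, z2 = atanh(0.753) = 0.979848; difference d = -0.662618
Var(d) = 1/29 + 1/255 = 0.0344828 + 0.0039216 = 0.0384044
z = d/√Var(d) = -0.662618 / √0.0384044 = -0.662618 / 0.195970 = -3.381

-3.381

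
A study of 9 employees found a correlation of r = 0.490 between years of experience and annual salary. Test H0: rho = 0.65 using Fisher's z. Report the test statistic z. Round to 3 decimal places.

Fisher z: atanh(0.490) = 0.536060, atanh(0.65) = 0.775299
z = (z_r − z_0)·√(n−3) = (0.536060 − 0.775299)·√6 = -0.239239 · 2.449490 = -0.586

-0.586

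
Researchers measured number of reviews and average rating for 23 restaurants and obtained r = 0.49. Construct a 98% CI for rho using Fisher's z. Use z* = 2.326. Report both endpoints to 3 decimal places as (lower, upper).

Fisher z: z_r = atanh(r) = ½·ln((1+0.49)/(1−0.49)) = 0.536060
SE(z) = 1/√(n−3) = 1/√20 = 0.223607
98% ⇒ z* = 2.326; margin = 2.326·0.223607 = 0.520110
CI on z-scale: (0.015950, 1.056170)
Back-transform: tanh(0.015950) = 0.015949, tanh(1.056170) = 0.784194

(0.016, 0.784)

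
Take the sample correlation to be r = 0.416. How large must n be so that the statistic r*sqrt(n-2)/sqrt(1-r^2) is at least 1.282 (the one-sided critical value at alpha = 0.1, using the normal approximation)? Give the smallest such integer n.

r√(n−2)/√(1−r²) ≥ 1.282  ⇔  n−2 ≥ (1.282)²·(1−r²)/r²
(1−r²)/r² = (1−0.173056)/0.173056 = 4.7785
n ≥ 2 + 1.643524·4.7785 = 2 + 7.8536 = 9.8536
⌈9.8536⌉ = 10

10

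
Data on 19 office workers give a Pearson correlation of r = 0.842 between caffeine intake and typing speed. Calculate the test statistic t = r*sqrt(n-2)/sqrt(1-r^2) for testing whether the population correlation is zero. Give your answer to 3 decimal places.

6.435

1 − r² = 1 − 0.708964 = 0.291036;  √(1−r²) = 0.539478
√(n−2) = √17 = 4.123106
t = r·√(n−2)/√(1−r²) = 0.842 · 4.123106 / 0.539478 = 6.435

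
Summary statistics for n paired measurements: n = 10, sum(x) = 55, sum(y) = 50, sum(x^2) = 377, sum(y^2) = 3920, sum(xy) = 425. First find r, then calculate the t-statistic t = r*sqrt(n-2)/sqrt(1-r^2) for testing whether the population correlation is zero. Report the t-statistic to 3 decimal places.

0.847

Numerator: nΣxy − (Σx)(Σy) = 10·425 − (55)(50) = 1500
Denominator: √[(nΣx²−(Σx)²)(nΣy²−(Σy)²)]
  nΣx²−(Σx)² = 10·377 − 3025 = 745;  nΣy²−(Σy)² = 10·3920 − 2500 = 36700
  √(745·36700) = √27341500 = 5228.9100
r = 1500 / 5228.9100 = 0.2869
t = r·√(n−2)/√(1−r²) = 0.2869·√8 / √(1−0.082312) = 0.811476 / 0.957960 = 0.847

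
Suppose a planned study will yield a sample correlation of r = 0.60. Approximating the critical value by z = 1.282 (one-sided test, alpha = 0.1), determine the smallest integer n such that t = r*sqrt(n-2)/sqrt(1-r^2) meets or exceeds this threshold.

r√(n−2)/√(1−r²) ≥ 1.282  ⇔  n−2 ≥ (1.282)²·(1−r²)/r²
(1−r²)/r² = (1−0.3600)/0.3600 = 1.7778
n ≥ 2 + 1.643524·1.7778 = 2 + 2.9219 = 4.9219
⌈4.9219⌉ = 5

5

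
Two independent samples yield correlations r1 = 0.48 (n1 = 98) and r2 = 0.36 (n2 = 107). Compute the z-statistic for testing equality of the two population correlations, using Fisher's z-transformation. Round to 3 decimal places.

Fisher z-transforms: z1 = atanh(0.48) = 0.522984, z2 = atanh(0.36) = 0.376886; difference d = 0.146098
Var(d) = 1/95 + 1/104 = 0.0105263 + 0.0096154 = 0.0201417
z = d/√Var(d) = 0.146098 / √0.0201417 = 0.146098 / 0.141921 = 1.029

1.029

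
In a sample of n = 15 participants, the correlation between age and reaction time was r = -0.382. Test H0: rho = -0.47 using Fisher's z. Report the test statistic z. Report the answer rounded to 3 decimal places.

Fisher z: atanh(-0.382) = -0.402399, atanh(-0.47) = -0.510070
z = (z_r − z_0)·√(n−3) = (-0.402399 − (-0.510070))·√12 = 0.107671 · 3.464102 = 0.373

0.373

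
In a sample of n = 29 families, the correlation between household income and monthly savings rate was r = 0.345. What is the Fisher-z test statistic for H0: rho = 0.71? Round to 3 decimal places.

-2.689

Fisher z: atanh(0.345) = 0.359757, atanh(0.71) = 0.887184
z = (z_r − z_0)·√(n−3) = (0.359757 − 0.887184)·√26 = -0.527427 · 5.099020 = -2.689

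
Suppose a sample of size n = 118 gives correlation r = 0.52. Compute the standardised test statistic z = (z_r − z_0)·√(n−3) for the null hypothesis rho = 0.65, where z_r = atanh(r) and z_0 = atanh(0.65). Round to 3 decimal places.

z_r = atanh(0.52) = 0.576340,  z_0 = atanh(0.65) = 0.775299
SE = 1/√(n−3) = 1/√115 = 0.093250
z = (z_r − z_0)/SE = (0.576340 − 0.775299) / 0.093250 = -0.198959 / 0.093250 = -2.134

-2.134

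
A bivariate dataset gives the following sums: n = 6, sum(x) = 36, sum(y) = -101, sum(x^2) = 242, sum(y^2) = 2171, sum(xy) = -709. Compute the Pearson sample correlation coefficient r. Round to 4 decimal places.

S_xy = nΣxy − ΣxΣy = 6·(-709) − 36·(-101) = -4254 − (-3636) = -618
S_xx = nΣx² − (Σx)² = 6·242 − 36² = 1452 − 1296 = 156
S_yy = nΣy² − (Σy)² = 6·2171 − (-101)² = 13026 − 10201 = 2825
r = S_xy / √(S_xx·S_yy) = -618 / √(156·2825) = -618 / √440700 = -618 / 663.8524 = -0.9309

-0.9309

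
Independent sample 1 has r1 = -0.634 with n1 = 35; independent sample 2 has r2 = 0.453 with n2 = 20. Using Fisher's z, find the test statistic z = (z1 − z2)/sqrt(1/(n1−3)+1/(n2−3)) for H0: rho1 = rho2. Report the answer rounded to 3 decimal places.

-4.120

Fisher z-transforms: z1 = atanh(-0.634) = -0.748076, z2 = atanh(0.453) = 0.488468; difference d = -1.236544
Var(d) = 1/32 + 1/17 = 0.0312500 + 0.0588235 = 0.0900735
z = d/√Var(d) = -1.236544 / √0.0900735 = -1.236544 / 0.300122 = -4.120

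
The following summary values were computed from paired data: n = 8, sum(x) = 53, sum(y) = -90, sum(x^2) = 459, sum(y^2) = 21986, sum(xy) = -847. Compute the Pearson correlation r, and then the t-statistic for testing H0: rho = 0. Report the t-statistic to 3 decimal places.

-0.414

S_xy = nΣxy − ΣxΣy = 8·(-847) − 53·(-90) = -6776 − (-4770) = -2006
S_xx = nΣx² − (Σx)² = 8·459 − 53² = 3672 − 2809 = 863
S_yy = nΣy² − (Σy)² = 8·21986 − (-90)² = 175888 − 8100 = 167788
r = S_xy / √(S_xx·S_yy) = -2006 / √(863·167788) = -2006 / √144801044 = -2006 / 12033.3305 = -0.1667
t = r·√(n−2)/√(1−r²) = -0.1667·√6 / √(1−0.027789) = -0.408330 / 0.986008 = -0.414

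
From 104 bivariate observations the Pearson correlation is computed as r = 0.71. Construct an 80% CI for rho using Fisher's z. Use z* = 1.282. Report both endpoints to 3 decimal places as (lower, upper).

(0.641, 0.768)

z_r = atanh(0.71) = 0.887184;  SE = 1/√(n−3) = 1/√101 = 0.099504
z-limits: 0.887184 ± 1.282·0.099504 = 0.887184 ± 0.127564 = [0.759620, 1.014748]
ρ-limits: (tanh 0.759620, tanh 1.014748) = (0.641, 0.768)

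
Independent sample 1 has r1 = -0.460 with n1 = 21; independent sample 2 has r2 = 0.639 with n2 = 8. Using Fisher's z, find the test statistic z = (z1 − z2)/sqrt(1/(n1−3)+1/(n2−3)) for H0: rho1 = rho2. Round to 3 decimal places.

-2.480

z1 = atanh(-0.460) = -0.497311,  z2 = atanh(0.639) = 0.756482
SE = √(1/(n1−3) + 1/(n2−3)) = √(1/18 + 1/5) = √(0.0555556 + 0.2000000) = √0.2555556 = 0.505525
z = (z1 − z2)/SE = (-0.497311 − 0.756482) / 0.505525 = -1.253793 / 0.505525 = -2.480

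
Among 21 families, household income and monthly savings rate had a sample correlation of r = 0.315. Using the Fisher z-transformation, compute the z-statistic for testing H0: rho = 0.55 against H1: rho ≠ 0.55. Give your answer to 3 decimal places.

z_r = atanh(0.315) = 0.326087,  z_0 = atanh(0.55) = 0.618381
SE = 1/√(n−3) = 1/√18 = 0.235702
z = (z_r − z_0)/SE = (0.326087 − 0.618381) / 0.235702 = -0.292294 / 0.235702 = -1.240

-1.240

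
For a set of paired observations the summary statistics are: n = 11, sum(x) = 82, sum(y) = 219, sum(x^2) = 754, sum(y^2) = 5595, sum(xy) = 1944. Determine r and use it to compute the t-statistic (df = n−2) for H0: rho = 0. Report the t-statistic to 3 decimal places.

3.319

S_xy = nΣxy − ΣxΣy = 11·1944 − 82·219 = 21384 − 17958 = 3426
S_xx = nΣx² − (Σx)² = 11·754 − 82² = 8294 − 6724 = 1570
S_yy = nΣy² − (Σy)² = 11·5595 − 219² = 61545 − 47961 = 13584
r = S_xy / √(S_xx·S_yy) = 3426 / √(1570·13584) = 3426 / √21326880 = 3426 / 4618.1035 = 0.7419
t = r·√(n−2)/√(1−r²) = 0.7419·√9 / √(1−0.550416) = 2.225700 / 0.670510 = 3.319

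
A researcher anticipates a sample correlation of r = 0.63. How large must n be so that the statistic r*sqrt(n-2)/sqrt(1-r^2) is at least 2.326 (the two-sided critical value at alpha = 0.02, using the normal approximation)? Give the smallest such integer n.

Need r·√(n−2)/√(1−r²) ≥ 2.326
√(n−2) ≥ 2.326·√(1−0.3969) / 0.63 = 2.326·0.776595 / 0.63 = 2.8672
n−2 ≥ 8.2208  ⇒  n ≥ 10.2208
Smallest integer n = 11

11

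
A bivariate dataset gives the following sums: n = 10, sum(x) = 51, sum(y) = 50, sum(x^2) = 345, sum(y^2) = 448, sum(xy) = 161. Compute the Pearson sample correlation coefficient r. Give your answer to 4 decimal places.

Numerator: nΣxy − (Σx)(Σy) = 10·161 − (51)(50) = -940
Denominator: √[(nΣx²−(Σx)²)(nΣy²−(Σy)²)]
  nΣx²−(Σx)² = 10·345 − 2601 = 849;  nΣy²−(Σy)² = 10·448 − 2500 = 1980
  √(849·1980) = √1681020 = 1296.5416
r = -940 / 1296.5416 = -0.7250

-0.7250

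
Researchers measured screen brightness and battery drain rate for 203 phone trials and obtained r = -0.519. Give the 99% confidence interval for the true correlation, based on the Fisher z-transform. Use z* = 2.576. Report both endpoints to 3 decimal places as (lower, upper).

(-0.639, -0.374)

z_r = atanh(-0.519) = -0.574970;  SE = 1/√(n−3) = 1/√200 = 0.070711
z-limits: -0.574970 ± 2.576·0.070711 = -0.574970 ± 0.182152 = [-0.757122, -0.392818]
ρ-limits: (tanh -0.757122, tanh -0.392818) = (-0.639, -0.374)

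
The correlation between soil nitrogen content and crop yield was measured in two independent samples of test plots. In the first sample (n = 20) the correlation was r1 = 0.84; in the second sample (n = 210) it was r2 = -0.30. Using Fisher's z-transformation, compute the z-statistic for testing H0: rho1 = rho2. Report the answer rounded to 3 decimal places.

6.067

z1 = atanh(0.84) = 1.221174,  z2 = atanh(-0.30) = -0.309520
SE = √(1/(n1−3) + 1/(n2−3)) = √(1/17 + 1/207) = √(0.0588235 + 0.0048309) = √0.0636544 = 0.252298
z = (z1 − z2)/SE = (1.221174 − (-0.309520)) / 0.252298 = 1.530694 / 0.252298 = 6.067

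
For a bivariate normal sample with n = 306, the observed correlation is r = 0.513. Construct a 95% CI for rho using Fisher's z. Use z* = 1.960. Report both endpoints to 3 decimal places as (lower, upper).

z_r = atanh(0.513) = 0.566793;  SE = 1/√(n−3) = 1/√303 = 0.057448
z-limits: 0.566793 ± 1.960·0.057448 = 0.566793 ± 0.112598 = [0.454195, 0.679391]
ρ-limits: (tanh 0.454195, tanh 0.679391) = (0.425, 0.591)

(0.425, 0.591)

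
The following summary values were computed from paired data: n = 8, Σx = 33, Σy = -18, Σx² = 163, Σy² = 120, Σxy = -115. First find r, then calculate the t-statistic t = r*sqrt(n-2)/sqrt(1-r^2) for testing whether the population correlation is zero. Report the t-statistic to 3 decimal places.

-4.575

S_xy = nΣxy − ΣxΣy = 8·(-115) − 33·(-18) = -920 − (-594) = -326
S_xx = nΣx² − (Σx)² = 8·163 − 33² = 1304 − 1089 = 215
S_yy = nΣy² − (Σy)² = 8·120 − (-18)² = 960 − 324 = 636
r = S_xy / √(S_xx·S_yy) = -326 / √(215·636) = -326 / √136740 = -326 / 369.7837 = -0.8816
t = r·√(n−2)/√(1−r²) = -0.8816·√6 / √(1−0.777219) = -2.159470 / 0.471997 = -4.575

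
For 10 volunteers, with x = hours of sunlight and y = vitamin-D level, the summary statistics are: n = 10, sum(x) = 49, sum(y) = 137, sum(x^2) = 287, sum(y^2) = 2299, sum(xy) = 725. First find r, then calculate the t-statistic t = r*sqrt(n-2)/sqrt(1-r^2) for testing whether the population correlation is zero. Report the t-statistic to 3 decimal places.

S_xy = nΣxy − ΣxΣy = 10·725 − 49·137 = 7250 − 6713 = 537
S_xx = nΣx² − (Σx)² = 10·287 − 49² = 2870 − 2401 = 469
S_yy = nΣy² − (Σy)² = 10·2299 − 137² = 22990 − 18769 = 4221
r = S_xy / √(S_xx·S_yy) = 537 / √(469·4221) = 537 / √1979649 = 537 / 1407.0000 = 0.3817
t = r·√(n−2)/√(1−r²) = 0.3817·√8 / √(1−0.145695) = 1.079611 / 0.924286 = 1.168

1.168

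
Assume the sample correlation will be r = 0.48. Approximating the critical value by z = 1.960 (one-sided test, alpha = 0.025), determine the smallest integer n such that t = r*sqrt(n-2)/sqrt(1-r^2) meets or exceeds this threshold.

15

Need r·√(n−2)/√(1−r²) ≥ 1.960
√(n−2) ≥ 1.960·√(1−0.2304) / 0.48 = 1.960·0.877268 / 0.48 = 3.5822
n−2 ≥ 12.8322  ⇒  n ≥ 14.8322
Smallest integer n = 15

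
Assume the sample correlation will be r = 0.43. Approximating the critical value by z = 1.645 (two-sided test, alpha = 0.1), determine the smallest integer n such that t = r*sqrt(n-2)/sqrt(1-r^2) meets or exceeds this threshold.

14

r√(n−2)/√(1−r²) ≥ 1.645  ⇔  n−2 ≥ (1.645)²·(1−r²)/r²
(1−r²)/r² = (1−0.1849)/0.1849 = 4.4083
n ≥ 2 + 2.706025·4.4083 = 2 + 11.9290 = 13.9290
⌈13.9290⌉ = 14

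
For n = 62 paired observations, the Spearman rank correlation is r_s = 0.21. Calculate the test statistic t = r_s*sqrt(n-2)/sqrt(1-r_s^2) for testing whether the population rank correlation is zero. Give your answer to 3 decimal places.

1.664

t = r_s·√(n−2) / √(1−r_s²) with r_s = 0.21, n = 62
  = 0.21·√60 / √(1 − 0.0441)
  = 0.21·7.745967 / 0.977701
  = 1.626653 / 0.977701 = 1.664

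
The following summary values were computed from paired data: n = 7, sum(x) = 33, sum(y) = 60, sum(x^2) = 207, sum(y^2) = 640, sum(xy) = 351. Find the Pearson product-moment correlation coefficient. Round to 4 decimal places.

0.8475

S_xy = nΣxy − ΣxΣy = 7·351 − 33·60 = 2457 − 1980 = 477
S_xx = nΣx² − (Σx)² = 7·207 − 33² = 1449 − 1089 = 360
S_yy = nΣy² − (Σy)² = 7·640 − 60² = 4480 − 3600 = 880
r = S_xy / √(S_xx·S_yy) = 477 / √(360·880) = 477 / √316800 = 477 / 562.8499 = 0.8475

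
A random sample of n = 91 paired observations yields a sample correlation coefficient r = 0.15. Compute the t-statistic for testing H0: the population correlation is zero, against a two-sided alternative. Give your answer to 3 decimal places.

t = r·√(n−2) / √(1−r²) with r = 0.15, n = 91
  = 0.15·√89 / √(1 − 0.0225)
  = 0.15·9.433981 / 0.988686
  = 1.415097 / 0.988686 = 1.431

1.431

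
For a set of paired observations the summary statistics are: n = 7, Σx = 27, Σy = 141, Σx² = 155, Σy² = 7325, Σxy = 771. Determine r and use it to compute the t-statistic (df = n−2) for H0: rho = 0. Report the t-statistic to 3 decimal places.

1.209

S_xy = nΣxy − ΣxΣy = 7·771 − 27·141 = 5397 − 3807 = 1590
S_xx = nΣx² − (Σx)² = 7·155 − 27² = 1085 − 729 = 356
S_yy = nΣy² − (Σy)² = 7·7325 − 141² = 51275 − 19881 = 31394
r = S_xy / √(S_xx·S_yy) = 1590 / √(356·31394) = 1590 / √11176264 = 1590 / 3343.0920 = 0.4756
t = r·√(n−2)/√(1−r²) = 0.4756·√5 / √(1−0.226195) = 1.063474 / 0.879662 = 1.209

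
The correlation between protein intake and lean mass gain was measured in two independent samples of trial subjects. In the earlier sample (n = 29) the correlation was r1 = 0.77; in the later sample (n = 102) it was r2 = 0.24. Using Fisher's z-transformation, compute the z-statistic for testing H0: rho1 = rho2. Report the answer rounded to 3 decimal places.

3.519

Fisher z-transforms: z1 = atanh(0.77) = 1.020328, z2 = atanh(0.24) = 0.244774; difference d = 0.775554
Var(d) = 1/26 + 1/99 = 0.0384615 + 0.0101010 = 0.0485625
z = d/√Var(d) = 0.775554 / √0.0485625 = 0.775554 / 0.220369 = 3.519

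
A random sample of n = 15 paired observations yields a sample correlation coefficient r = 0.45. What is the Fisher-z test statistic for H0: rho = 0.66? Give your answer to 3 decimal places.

Fisher z: atanh(0.45) = 0.484700, atanh(0.66) = 0.792814
z = (z_r − z_0)·√(n−3) = (0.484700 − 0.792814)·√12 = -0.308114 · 3.464102 = -1.067

-1.067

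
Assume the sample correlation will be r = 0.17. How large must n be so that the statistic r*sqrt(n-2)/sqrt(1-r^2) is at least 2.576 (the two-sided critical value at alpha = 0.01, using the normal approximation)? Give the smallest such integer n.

r√(n−2)/√(1−r²) ≥ 2.576  ⇔  n−2 ≥ (2.576)²·(1−r²)/r²
(1−r²)/r² = (1−0.0289)/0.0289 = 33.6021
n ≥ 2 + 6.635776·33.6021 = 2 + 222.9760 = 224.9760
⌈224.9760⌉ = 225

225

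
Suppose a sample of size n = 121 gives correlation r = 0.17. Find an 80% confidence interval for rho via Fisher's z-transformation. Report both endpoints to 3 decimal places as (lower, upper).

(0.054, 0.282)

z_r = atanh(0.17) = 0.171667;  SE = 1/√(n−3) = 1/√118 = 0.092057
z-limits: 0.171667 ± 1.282·0.092057 = 0.171667 ± 0.118017 = [0.053650, 0.289684]
ρ-limits: (tanh 0.053650, tanh 0.289684) = (0.054, 0.282)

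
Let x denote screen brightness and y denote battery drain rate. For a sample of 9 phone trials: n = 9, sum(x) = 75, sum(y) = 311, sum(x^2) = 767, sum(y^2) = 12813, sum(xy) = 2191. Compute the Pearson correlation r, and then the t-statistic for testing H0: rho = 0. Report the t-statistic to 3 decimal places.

-2.908

Numerator: nΣxy − (Σx)(Σy) = 9·2191 − (75)(311) = -3606
Denominator: √[(nΣx²−(Σx)²)(nΣy²−(Σy)²)]
  nΣx²−(Σx)² = 9·767 − 5625 = 1278;  nΣy²−(Σy)² = 9·12813 − 96721 = 18596
  √(1278·18596) = √23765688 = 4875.0065
r = -3606 / 4875.0065 = -0.7397
t = r·√(n−2)/√(1−r²) = -0.7397·√7 / √(1−0.547156) = -1.957062 / 0.672937 = -2.908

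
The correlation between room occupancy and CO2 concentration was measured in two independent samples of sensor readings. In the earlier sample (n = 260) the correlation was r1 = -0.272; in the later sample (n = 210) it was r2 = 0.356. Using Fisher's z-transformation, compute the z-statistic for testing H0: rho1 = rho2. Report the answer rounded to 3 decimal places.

-6.974

z1 = atanh(-0.272) = -0.279022,  z2 = atanh(0.356) = 0.372298
SE = √(1/(n1−3) + 1/(n2−3)) = √(1/257 + 1/207) = √(0.0038911 + 0.0048309) = √0.0087220 = 0.093392
z = (z1 − z2)/SE = (-0.279022 − 0.372298) / 0.093392 = -0.651320 / 0.093392 = -6.974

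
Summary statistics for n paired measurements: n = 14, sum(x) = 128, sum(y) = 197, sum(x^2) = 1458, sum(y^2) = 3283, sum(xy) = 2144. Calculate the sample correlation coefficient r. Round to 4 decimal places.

S_xy = nΣxy − ΣxΣy = 14·2144 − 128·197 = 30016 − 25216 = 4800
S_xx = nΣx² − (Σx)² = 14·1458 − 128² = 20412 − 16384 = 4028
S_yy = nΣy² − (Σy)² = 14·3283 − 197² = 45962 − 38809 = 7153
r = S_xy / √(S_xx·S_yy) = 4800 / √(4028·7153) = 4800 / √28812284 = 4800 / 5367.7075 = 0.8942

0.8942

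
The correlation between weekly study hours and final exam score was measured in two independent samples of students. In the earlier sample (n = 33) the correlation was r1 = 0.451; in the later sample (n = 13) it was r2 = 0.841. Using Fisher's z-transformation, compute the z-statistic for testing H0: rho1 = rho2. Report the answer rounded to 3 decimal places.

z1 = atanh(0.451) = 0.485955,  z2 = atanh(0.841) = 1.224580
SE = √(1/(n1−3) + 1/(n2−3)) = √(1/30 + 1/10) = √(0.0333333 + 0.1000000) = √0.1333333 = 0.365148
z = (z1 − z2)/SE = (0.485955 − 1.224580) / 0.365148 = -0.738625 / 0.365148 = -2.023

-2.023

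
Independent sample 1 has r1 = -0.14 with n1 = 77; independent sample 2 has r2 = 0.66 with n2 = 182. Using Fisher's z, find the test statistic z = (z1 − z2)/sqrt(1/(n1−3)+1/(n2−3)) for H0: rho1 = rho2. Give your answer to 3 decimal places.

-6.756

z1 = atanh(-0.14) = -0.140926,  z2 = atanh(0.66) = 0.792814
SE = √(1/(n1−3) + 1/(n2−3)) = √(1/74 + 1/179) = √(0.0135135 + 0.0055866) = √0.0191001 = 0.138203
z = (z1 − z2)/SE = (-0.140926 − 0.792814) / 0.138203 = -0.933740 / 0.138203 = -6.756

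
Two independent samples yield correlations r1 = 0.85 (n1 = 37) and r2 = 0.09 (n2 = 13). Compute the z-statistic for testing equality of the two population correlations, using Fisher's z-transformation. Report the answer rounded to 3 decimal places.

3.241

Fisher z-transforms: z1 = atanh(0.85) = 1.256153, z2 = atanh(0.09) = 0.090244; difference d = 1.165909
Var(d) = 1/34 + 1/10 = 0.0294118 + 0.1000000 = 0.1294118
z = d/√Var(d) = 1.165909 / √0.1294118 = 1.165909 / 0.359739 = 3.241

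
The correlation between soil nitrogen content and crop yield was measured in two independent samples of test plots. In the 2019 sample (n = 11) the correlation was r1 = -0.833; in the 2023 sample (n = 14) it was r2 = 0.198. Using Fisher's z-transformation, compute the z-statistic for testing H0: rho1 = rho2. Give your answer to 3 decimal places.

-3.010

z1 = atanh(-0.833) = -1.197858,  z2 = atanh(0.198) = 0.200650
SE = √(1/(n1−3) + 1/(n2−3)) = √(1/8 + 1/11) = √(0.1250000 + 0.0909091) = √0.2159091 = 0.464660
z = (z1 − z2)/SE = (-1.197858 − 0.200650) / 0.464660 = -1.398508 / 0.464660 = -3.010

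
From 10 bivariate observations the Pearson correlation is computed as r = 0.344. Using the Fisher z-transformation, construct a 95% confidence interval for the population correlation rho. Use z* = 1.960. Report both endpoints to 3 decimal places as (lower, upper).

(-0.365, 0.800)

z_r = atanh(0.344) = 0.358622;  SE = 1/√(n−3) = 1/√7 = 0.377964
z-limits: 0.358622 ± 1.960·0.377964 = 0.358622 ± 0.740809 = [-0.382187, 1.099431]
ρ-limits: (tanh -0.382187, tanh 1.099431) = (-0.365, 0.800)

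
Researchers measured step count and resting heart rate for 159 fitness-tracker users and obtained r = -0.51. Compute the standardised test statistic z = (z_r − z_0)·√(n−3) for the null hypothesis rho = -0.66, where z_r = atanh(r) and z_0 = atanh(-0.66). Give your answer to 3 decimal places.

2.874

Fisher z: atanh(-0.51) = -0.562730, atanh(-0.66) = -0.792814
z = (z_r − z_0)·√(n−3) = (-0.562730 − (-0.792814))·√156 = 0.230084 · 12.489996 = 2.874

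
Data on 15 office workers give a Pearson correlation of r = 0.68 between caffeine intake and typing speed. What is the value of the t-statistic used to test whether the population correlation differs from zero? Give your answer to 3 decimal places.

t = r·√(n−2) / √(1−r²) with r = 0.68, n = 15
  = 0.68·√13 / √(1 − 0.4624)
  = 0.68·3.605551 / 0.733212
  = 2.451775 / 0.733212 = 3.344

3.344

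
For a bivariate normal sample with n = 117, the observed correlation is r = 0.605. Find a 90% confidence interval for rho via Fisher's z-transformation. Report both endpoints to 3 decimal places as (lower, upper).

Fisher z: z_r = atanh(r) = ½·ln((1+0.605)/(1−0.605)) = 0.700997
SE(z) = 1/√(n−3) = 1/√114 = 0.093659
90% ⇒ z* = 1.645; margin = 1.645·0.093659 = 0.154069
CI on z-scale: (0.546928, 0.855066)
Back-transform: tanh(0.546928) = 0.498214, tanh(0.855066) = 0.693707

(0.498, 0.694)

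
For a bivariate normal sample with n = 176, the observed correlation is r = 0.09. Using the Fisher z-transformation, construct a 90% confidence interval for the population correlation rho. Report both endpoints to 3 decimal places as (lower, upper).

z_r = atanh(0.09) = 0.090244;  SE = 1/√(n−3) = 1/√173 = 0.076029
z-limits: 0.090244 ± 1.645·0.076029 = 0.090244 ± 0.125068 = [-0.034824, 0.215312]
ρ-limits: (tanh -0.034824, tanh 0.215312) = (-0.035, 0.212)

(-0.035, 0.212)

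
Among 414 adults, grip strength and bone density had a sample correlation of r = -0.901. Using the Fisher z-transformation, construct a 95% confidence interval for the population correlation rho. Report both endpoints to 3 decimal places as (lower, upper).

z_r = atanh(-0.901) = -1.477508;  SE = 1/√(n−3) = 1/√411 = 0.049326
z-limits: -1.477508 ± 1.960·0.049326 = -1.477508 ± 0.096679 = [-1.574187, -1.380829]
ρ-limits: (tanh -1.574187, tanh -1.380829) = (-0.918, -0.881)

(-0.918, -0.881)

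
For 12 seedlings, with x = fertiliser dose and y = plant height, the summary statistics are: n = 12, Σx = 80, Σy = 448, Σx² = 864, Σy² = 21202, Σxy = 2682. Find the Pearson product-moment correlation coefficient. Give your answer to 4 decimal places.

Numerator: nΣxy − (Σx)(Σy) = 12·2682 − (80)(448) = -3656
Denominator: √[(nΣx²−(Σx)²)(nΣy²−(Σy)²)]
  nΣx²−(Σx)² = 12·864 − 6400 = 3968;  nΣy²−(Σy)² = 12·21202 − 200704 = 53720
  √(3968·53720) = √213160960 = 14600.0329
r = -3656 / 14600.0329 = -0.2504

-0.2504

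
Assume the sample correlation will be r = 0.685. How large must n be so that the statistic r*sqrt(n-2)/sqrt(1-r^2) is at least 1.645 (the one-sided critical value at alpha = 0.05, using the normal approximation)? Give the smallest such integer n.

Need r·√(n−2)/√(1−r²) ≥ 1.645
√(n−2) ≥ 1.645·√(1−0.469225) / 0.685 = 1.645·0.728543 / 0.685 = 1.7496
n−2 ≥ 3.0611  ⇒  n ≥ 5.0611
Smallest integer n = 6

6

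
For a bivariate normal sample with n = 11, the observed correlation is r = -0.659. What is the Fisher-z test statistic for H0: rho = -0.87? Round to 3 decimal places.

Fisher z: atanh(-0.659) = -0.791044, atanh(-0.87) = -1.333080
z = (z_r − z_0)·√(n−3) = (-0.791044 − (-1.333080))·√8 = 0.542036 · 2.828427 = 1.533

1.533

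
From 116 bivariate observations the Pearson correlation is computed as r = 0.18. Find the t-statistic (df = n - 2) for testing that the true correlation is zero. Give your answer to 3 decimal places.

1 − r² = 1 − 0.0324 = 0.9676;  √(1−r²) = 0.983667
√(n−2) = √114 = 10.677078
t = r·√(n−2)/√(1−r²) = 0.18 · 10.677078 / 0.983667 = 1.954

1.954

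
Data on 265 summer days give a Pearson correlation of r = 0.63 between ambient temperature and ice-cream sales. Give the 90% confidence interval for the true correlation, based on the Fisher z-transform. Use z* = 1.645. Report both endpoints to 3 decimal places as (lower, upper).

(0.565, 0.687)

Fisher z: z_r = atanh(r) = ½·ln((1+0.63)/(1−0.63)) = 0.741416
SE(z) = 1/√(n−3) = 1/√262 = 0.061780
90% ⇒ z* = 1.645; margin = 1.645·0.061780 = 0.101628
CI on z-scale: (0.639788, 0.843044)
Back-transform: tanh(0.639788) = 0.564755, tanh(0.843044) = 0.687418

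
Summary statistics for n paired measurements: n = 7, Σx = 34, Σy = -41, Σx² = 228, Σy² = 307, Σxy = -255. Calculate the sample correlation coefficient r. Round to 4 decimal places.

Numerator: nΣxy − (Σx)(Σy) = 7·(-255) − (34)(-41) = -391
Denominator: √[(nΣx²−(Σx)²)(nΣy²−(Σy)²)]
  nΣx²−(Σx)² = 7·228 − 1156 = 440;  nΣy²−(Σy)² = 7·307 − 1681 = 468
  √(440·468) = √205920 = 453.7841
r = -391 / 453.7841 = -0.8616

-0.8616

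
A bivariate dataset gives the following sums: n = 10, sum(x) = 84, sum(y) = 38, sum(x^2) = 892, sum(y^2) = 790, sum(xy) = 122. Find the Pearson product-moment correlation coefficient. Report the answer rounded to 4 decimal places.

S_xy = nΣxy − ΣxΣy = 10·122 − 84·38 = 1220 − 3192 = -1972
S_xx = nΣx² − (Σx)² = 10·892 − 84² = 8920 − 7056 = 1864
S_yy = nΣy² − (Σy)² = 10·790 − 38² = 7900 − 1444 = 6456
r = S_xy / √(S_xx·S_yy) = -1972 / √(1864·6456) = -1972 / √12033984 = -1972 / 3469.0033 = -0.5685

-0.5685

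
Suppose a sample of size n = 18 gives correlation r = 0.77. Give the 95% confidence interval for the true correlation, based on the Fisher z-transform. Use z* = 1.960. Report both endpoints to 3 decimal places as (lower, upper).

(0.473, 0.910)

z_r = atanh(0.77) = 1.020328;  SE = 1/√(n−3) = 1/√15 = 0.258199
z-limits: 1.020328 ± 1.960·0.258199 = 1.020328 ± 0.506070 = [0.514258, 1.526398]
ρ-limits: (tanh 0.514258, tanh 1.526398) = (0.473, 0.910)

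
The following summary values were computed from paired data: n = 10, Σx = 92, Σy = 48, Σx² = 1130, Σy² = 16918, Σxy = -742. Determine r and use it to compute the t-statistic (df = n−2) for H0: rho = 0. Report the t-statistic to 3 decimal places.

S_xy = nΣxy − ΣxΣy = 10·(-742) − 92·48 = -7420 − 4416 = -11836
S_xx = nΣx² − (Σx)² = 10·1130 − 92² = 11300 − 8464 = 2836
S_yy = nΣy² − (Σy)² = 10·16918 − 48² = 169180 − 2304 = 166876
r = S_xy / √(S_xx·S_yy) = -11836 / √(2836·166876) = -11836 / √473260336 = -11836 / 21754.5475 = -0.5441
t = r·√(n−2)/√(1−r²) = -0.5441·√8 / √(1−0.296045) = -1.538947 / 0.839020 = -1.834

-1.834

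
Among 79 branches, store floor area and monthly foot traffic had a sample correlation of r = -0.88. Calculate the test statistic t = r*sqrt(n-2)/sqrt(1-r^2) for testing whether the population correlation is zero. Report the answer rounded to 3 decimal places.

-16.258

1 − r² = 1 − 0.7744 = 0.2256;  √(1−r²) = 0.474974
√(n−2) = √77 = 8.774964
t = r·√(n−2)/√(1−r²) = -0.88 · 8.774964 / 0.474974 = -16.258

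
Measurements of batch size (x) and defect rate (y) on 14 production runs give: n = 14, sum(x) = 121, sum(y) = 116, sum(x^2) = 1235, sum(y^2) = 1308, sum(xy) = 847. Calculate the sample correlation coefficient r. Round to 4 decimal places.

Numerator: nΣxy − (Σx)(Σy) = 14·847 − (121)(116) = -2178
Denominator: √[(nΣx²−(Σx)²)(nΣy²−(Σy)²)]
  nΣx²−(Σx)² = 14·1235 − 14641 = 2649;  nΣy²−(Σy)² = 14·1308 − 13456 = 4856
  √(2649·4856) = √12863544 = 3586.5783
r = -2178 / 3586.5783 = -0.6073

-0.6073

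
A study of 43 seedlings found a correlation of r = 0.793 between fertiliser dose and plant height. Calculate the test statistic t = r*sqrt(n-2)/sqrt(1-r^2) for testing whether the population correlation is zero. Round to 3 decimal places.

t = r·√(n−2) / √(1−r²) with r = 0.793, n = 43
  = 0.793·√41 / √(1 − 0.628849)
  = 0.793·6.403124 / 0.609222
  = 5.077677 / 0.609222 = 8.335

8.335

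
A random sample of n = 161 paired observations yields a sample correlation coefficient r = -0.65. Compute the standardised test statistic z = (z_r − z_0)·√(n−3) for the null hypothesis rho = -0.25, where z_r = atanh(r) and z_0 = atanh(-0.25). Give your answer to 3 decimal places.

Fisher z: atanh(-0.65) = -0.775299, atanh(-0.25) = -0.255413
z = (z_r − z_0)·√(n−3) = (-0.775299 − (-0.255413))·√158 = -0.519886 · 12.569805 = -6.535

-6.535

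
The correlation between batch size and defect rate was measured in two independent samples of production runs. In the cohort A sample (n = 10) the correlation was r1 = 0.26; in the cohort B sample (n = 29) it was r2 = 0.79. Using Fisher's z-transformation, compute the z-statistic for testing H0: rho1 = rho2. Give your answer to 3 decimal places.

Fisher z-transforms: z1 = atanh(0.26) = 0.266108, z2 = atanh(0.79) = 1.071432; difference d = -0.805324
Var(d) = 1/7 + 1/26 = 0.1428571 + 0.0384615 = 0.1813186
z = d/√Var(d) = -0.805324 / √0.1813186 = -0.805324 / 0.425815 = -1.891

-1.891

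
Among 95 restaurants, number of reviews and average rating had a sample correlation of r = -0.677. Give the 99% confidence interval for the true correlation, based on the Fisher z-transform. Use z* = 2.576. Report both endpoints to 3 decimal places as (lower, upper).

(-0.798, -0.504)

Fisher z: z_r = atanh(r) = ½·ln((1+(-0.677))/(1−(-0.677))) = -0.823555
SE(z) = 1/√(n−3) = 1/√92 = 0.104257
99% ⇒ z* = 2.576; margin = 2.576·0.104257 = 0.268566
CI on z-scale: (-1.092121, -0.554989)
Back-transform: tanh(-1.092121) = -0.797651, tanh(-0.554989) = -0.504250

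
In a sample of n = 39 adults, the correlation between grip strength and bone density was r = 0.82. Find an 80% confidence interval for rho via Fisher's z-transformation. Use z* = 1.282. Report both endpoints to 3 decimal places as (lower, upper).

(0.737, 0.879)

z_r = atanh(0.82) = 1.156817;  SE = 1/√(n−3) = 1/√36 = 0.166667
z-limits: 1.156817 ± 1.282·0.166667 = 1.156817 ± 0.213667 = [0.943150, 1.370484]
ρ-limits: (tanh 0.943150, tanh 1.370484) = (0.737, 0.879)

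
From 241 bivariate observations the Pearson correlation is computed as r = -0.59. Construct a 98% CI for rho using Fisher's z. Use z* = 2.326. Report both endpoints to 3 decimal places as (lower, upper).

(-0.680, -0.483)

z_r = atanh(-0.59) = -0.677666;  SE = 1/√(n−3) = 1/√238 = 0.064820
z-limits: -0.677666 ± 2.326·0.064820 = -0.677666 ± 0.150771 = [-0.828437, -0.526895]
ρ-limits: (tanh -0.828437, tanh -0.526895) = (-0.680, -0.483)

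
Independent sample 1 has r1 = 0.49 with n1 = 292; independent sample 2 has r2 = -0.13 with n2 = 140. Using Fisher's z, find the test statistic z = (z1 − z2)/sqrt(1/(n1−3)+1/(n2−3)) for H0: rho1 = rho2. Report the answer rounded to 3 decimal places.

Fisher z-transforms: z1 = atanh(0.49) = 0.536060, z2 = atanh(-0.13) = -0.130740; difference d = 0.666800
Var(d) = 1/289 + 1/137 = 0.0034602 + 0.0072993 = 0.0107595
z = d/√Var(d) = 0.666800 / √0.0107595 = 0.666800 / 0.103728 = 6.428

6.428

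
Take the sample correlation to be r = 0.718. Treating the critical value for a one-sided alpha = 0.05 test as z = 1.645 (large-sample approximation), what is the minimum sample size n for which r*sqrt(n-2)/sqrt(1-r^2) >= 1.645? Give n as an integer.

r√(n−2)/√(1−r²) ≥ 1.645  ⇔  n−2 ≥ (1.645)²·(1−r²)/r²
(1−r²)/r² = (1−0.515524)/0.515524 = 0.9398
n ≥ 2 + 2.706025·0.9398 = 2 + 2.5431 = 4.5431
⌈4.5431⌉ = 5

5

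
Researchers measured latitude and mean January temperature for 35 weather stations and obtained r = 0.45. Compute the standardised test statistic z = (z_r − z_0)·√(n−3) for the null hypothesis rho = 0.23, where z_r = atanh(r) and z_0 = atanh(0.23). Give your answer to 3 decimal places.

1.417

z_r = atanh(0.45) = 0.484700,  z_0 = atanh(0.23) = 0.234189
SE = 1/√(n−3) = 1/√32 = 0.176777
z = (z_r − z_0)/SE = (0.484700 − 0.234189) / 0.176777 = 0.250511 / 0.176777 = 1.417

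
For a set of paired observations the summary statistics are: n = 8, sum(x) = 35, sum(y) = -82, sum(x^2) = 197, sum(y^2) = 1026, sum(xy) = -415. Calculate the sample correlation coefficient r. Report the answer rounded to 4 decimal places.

Numerator: nΣxy − (Σx)(Σy) = 8·(-415) − (35)(-82) = -450
Denominator: √[(nΣx²−(Σx)²)(nΣy²−(Σy)²)]
  nΣx²−(Σx)² = 8·197 − 1225 = 351;  nΣy²−(Σy)² = 8·1026 − 6724 = 1484
  √(351·1484) = √520884 = 721.7229
r = -450 / 721.7229 = -0.6235

-0.6235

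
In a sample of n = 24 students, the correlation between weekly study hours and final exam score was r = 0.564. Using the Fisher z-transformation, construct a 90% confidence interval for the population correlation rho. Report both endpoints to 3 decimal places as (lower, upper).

z_r = atanh(0.564) = 0.638680;  SE = 1/√(n−3) = 1/√21 = 0.218218
z-limits: 0.638680 ± 1.645·0.218218 = 0.638680 ± 0.358969 = [0.279711, 0.997649]
ρ-limits: (tanh 0.279711, tanh 0.997649) = (0.273, 0.761)

(0.273, 0.761)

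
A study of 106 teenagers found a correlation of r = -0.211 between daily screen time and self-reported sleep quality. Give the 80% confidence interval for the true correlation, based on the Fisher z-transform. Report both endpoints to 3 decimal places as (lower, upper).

(-0.328, -0.088)

Fisher z: z_r = atanh(r) = ½·ln((1+(-0.211))/(1−(-0.211))) = -0.214218
SE(z) = 1/√(n−3) = 1/√103 = 0.098533
80% ⇒ z* = 1.282; margin = 1.282·0.098533 = 0.126319
CI on z-scale: (-0.340537, -0.087899)
Back-transform: tanh(-0.340537) = -0.327957, tanh(-0.087899) = -0.087673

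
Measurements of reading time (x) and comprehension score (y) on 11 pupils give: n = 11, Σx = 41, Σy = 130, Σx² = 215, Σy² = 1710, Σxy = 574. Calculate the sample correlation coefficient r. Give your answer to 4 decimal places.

S_xy = nΣxy − ΣxΣy = 11·574 − 41·130 = 6314 − 5330 = 984
S_xx = nΣx² − (Σx)² = 11·215 − 41² = 2365 − 1681 = 684
S_yy = nΣy² − (Σy)² = 11·1710 − 130² = 18810 − 16900 = 1910
r = S_xy / √(S_xx·S_yy) = 984 / √(684·1910) = 984 / √1306440 = 984 / 1142.9961 = 0.8609

0.8609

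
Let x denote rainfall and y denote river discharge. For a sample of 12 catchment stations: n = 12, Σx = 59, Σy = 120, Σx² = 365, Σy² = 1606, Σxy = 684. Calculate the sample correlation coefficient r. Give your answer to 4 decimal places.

S_xy = nΣxy − ΣxΣy = 12·684 − 59·120 = 8208 − 7080 = 1128
S_xx = nΣx² − (Σx)² = 12·365 − 59² = 4380 − 3481 = 899
S_yy = nΣy² − (Σy)² = 12·1606 − 120² = 19272 − 14400 = 4872
r = S_xy / √(S_xx·S_yy) = 1128 / √(899·4872) = 1128 / √4379928 = 1128 / 2092.8278 = 0.5390

0.5390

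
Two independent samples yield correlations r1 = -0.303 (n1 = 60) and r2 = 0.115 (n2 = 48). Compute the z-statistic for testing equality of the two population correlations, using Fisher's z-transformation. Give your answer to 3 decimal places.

Fisher z-transforms: z1 = atanh(-0.303) = -0.312820, z2 = atanh(0.115) = 0.115511; difference d = -0.428331
Var(d) = 1/57 + 1/45 = 0.0175439 + 0.0222222 = 0.0397661
z = d/√Var(d) = -0.428331 / √0.0397661 = -0.428331 / 0.199414 = -2.148

-2.148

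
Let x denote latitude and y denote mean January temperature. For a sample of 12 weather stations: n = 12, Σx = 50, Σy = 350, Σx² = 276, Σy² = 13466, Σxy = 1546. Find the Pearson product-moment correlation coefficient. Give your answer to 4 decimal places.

Numerator: nΣxy − (Σx)(Σy) = 12·1546 − (50)(350) = 1052
Denominator: √[(nΣx²−(Σx)²)(nΣy²−(Σy)²)]
  nΣx²−(Σx)² = 12·276 − 2500 = 812;  nΣy²−(Σy)² = 12·13466 − 122500 = 39092
  √(812·39092) = √31742704 = 5634.0664
r = 1052 / 5634.0664 = 0.1867

0.1867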